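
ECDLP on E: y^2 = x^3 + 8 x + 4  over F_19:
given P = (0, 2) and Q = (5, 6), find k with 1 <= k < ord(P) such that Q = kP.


Enumerate multiples of P until we hit Q = (5, 6):
  1P = (0, 2)
  2P = (4, 9)
  3P = (5, 13)
  4P = (12, 2)
  5P = (7, 17)
  6P = (10, 1)
  7P = (13, 5)
  8P = (11, 13)
  9P = (9, 8)
  10P = (2, 3)
  11P = (3, 6)
  12P = (3, 13)
  13P = (2, 16)
  14P = (9, 11)
  15P = (11, 6)
  16P = (13, 14)
  17P = (10, 18)
  18P = (7, 2)
  19P = (12, 17)
  20P = (5, 6)
Match found at i = 20.

k = 20


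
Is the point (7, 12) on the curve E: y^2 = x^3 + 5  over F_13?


Check whether y^2 = x^3 + 0 x + 5 (mod 13) for (x, y) = (7, 12).
LHS: y^2 = 12^2 mod 13 = 1
RHS: x^3 + 0 x + 5 = 7^3 + 0*7 + 5 mod 13 = 10
LHS != RHS

No, not on the curve


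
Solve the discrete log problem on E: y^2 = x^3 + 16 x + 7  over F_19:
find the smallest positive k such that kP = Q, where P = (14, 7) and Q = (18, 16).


Enumerate multiples of P until we hit Q = (18, 16):
  1P = (14, 7)
  2P = (0, 8)
  3P = (2, 3)
  4P = (1, 10)
  5P = (9, 5)
  6P = (3, 5)
  7P = (8, 1)
  8P = (17, 9)
  9P = (18, 3)
  10P = (7, 5)
  11P = (7, 14)
  12P = (18, 16)
Match found at i = 12.

k = 12


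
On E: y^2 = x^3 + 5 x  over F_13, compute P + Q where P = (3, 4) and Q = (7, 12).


P != Q, so use the chord formula.
s = (y2 - y1) / (x2 - x1) = (8) / (4) mod 13 = 2
x3 = s^2 - x1 - x2 mod 13 = 2^2 - 3 - 7 = 7
y3 = s (x1 - x3) - y1 mod 13 = 2 * (3 - 7) - 4 = 1

P + Q = (7, 1)


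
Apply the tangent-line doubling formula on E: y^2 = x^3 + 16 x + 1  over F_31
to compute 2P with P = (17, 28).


Doubling: s = (3 x1^2 + a) / (2 y1)
s = (3*17^2 + 16) / (2*28) mod 31 = 13
x3 = s^2 - 2 x1 mod 31 = 13^2 - 2*17 = 11
y3 = s (x1 - x3) - y1 mod 31 = 13 * (17 - 11) - 28 = 19

2P = (11, 19)


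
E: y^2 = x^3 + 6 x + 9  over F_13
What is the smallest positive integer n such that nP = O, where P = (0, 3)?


Compute successive multiples of P until we hit O:
  1P = (0, 3)
  2P = (1, 9)
  3P = (9, 8)
  4P = (8, 7)
  5P = (2, 9)
  6P = (7, 2)
  7P = (10, 4)
  8P = (6, 12)
  ... (continuing to 17P)
  17P = O

ord(P) = 17


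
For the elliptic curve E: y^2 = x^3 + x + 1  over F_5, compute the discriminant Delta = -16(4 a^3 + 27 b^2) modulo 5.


4 a^3 + 27 b^2 = 4*1^3 + 27*1^2 = 4 + 27 = 31
Delta = -16 * (31) = -496
Delta mod 5 = 4

Delta = 4 (mod 5)


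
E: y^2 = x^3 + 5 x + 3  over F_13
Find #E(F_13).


For each x in F_13, count y with y^2 = x^3 + 5 x + 3 mod 13:
  x = 0: RHS = 3, y in [4, 9]  -> 2 point(s)
  x = 1: RHS = 9, y in [3, 10]  -> 2 point(s)
  x = 4: RHS = 9, y in [3, 10]  -> 2 point(s)
  x = 5: RHS = 10, y in [6, 7]  -> 2 point(s)
  x = 7: RHS = 4, y in [2, 11]  -> 2 point(s)
  x = 8: RHS = 9, y in [3, 10]  -> 2 point(s)
  x = 9: RHS = 10, y in [6, 7]  -> 2 point(s)
  x = 10: RHS = 0, y in [0]  -> 1 point(s)
  x = 12: RHS = 10, y in [6, 7]  -> 2 point(s)
Affine points: 17. Add the point at infinity: total = 18.

#E(F_13) = 18


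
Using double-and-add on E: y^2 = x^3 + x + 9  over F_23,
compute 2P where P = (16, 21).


k = 2 = 10_2 (binary, LSB first: 01)
Double-and-add from P = (16, 21):
  bit 0 = 0: acc unchanged = O
  bit 1 = 1: acc = O + (3, 4) = (3, 4)

2P = (3, 4)


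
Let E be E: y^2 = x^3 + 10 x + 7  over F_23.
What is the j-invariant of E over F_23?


Delta = -16(4 a^3 + 27 b^2) mod 23 = 1
-1728 * (4 a)^3 = -1728 * (4*10)^3 mod 23 = 4
j = 4 * 1^(-1) mod 23 = 4

j = 4 (mod 23)


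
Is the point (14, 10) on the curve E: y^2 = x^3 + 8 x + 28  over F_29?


Check whether y^2 = x^3 + 8 x + 28 (mod 29) for (x, y) = (14, 10).
LHS: y^2 = 10^2 mod 29 = 13
RHS: x^3 + 8 x + 28 = 14^3 + 8*14 + 28 mod 29 = 13
LHS = RHS

Yes, on the curve


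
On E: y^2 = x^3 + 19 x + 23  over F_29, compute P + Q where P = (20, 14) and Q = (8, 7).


P != Q, so use the chord formula.
s = (y2 - y1) / (x2 - x1) = (22) / (17) mod 29 = 3
x3 = s^2 - x1 - x2 mod 29 = 3^2 - 20 - 8 = 10
y3 = s (x1 - x3) - y1 mod 29 = 3 * (20 - 10) - 14 = 16

P + Q = (10, 16)


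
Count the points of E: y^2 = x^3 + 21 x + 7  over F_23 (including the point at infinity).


For each x in F_23, count y with y^2 = x^3 + 21 x + 7 mod 23:
  x = 1: RHS = 6, y in [11, 12]  -> 2 point(s)
  x = 6: RHS = 4, y in [2, 21]  -> 2 point(s)
  x = 12: RHS = 9, y in [3, 20]  -> 2 point(s)
  x = 13: RHS = 16, y in [4, 19]  -> 2 point(s)
  x = 14: RHS = 9, y in [3, 20]  -> 2 point(s)
  x = 16: RHS = 0, y in [0]  -> 1 point(s)
  x = 20: RHS = 9, y in [3, 20]  -> 2 point(s)
  x = 21: RHS = 3, y in [7, 16]  -> 2 point(s)
  x = 22: RHS = 8, y in [10, 13]  -> 2 point(s)
Affine points: 17. Add the point at infinity: total = 18.

#E(F_23) = 18


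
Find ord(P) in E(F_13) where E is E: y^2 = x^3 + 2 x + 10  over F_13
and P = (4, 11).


Compute successive multiples of P until we hit O:
  1P = (4, 11)
  2P = (2, 3)
  3P = (10, 4)
  4P = (0, 6)
  5P = (0, 7)
  6P = (10, 9)
  7P = (2, 10)
  8P = (4, 2)
  ... (continuing to 9P)
  9P = O

ord(P) = 9


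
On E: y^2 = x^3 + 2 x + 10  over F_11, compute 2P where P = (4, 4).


Doubling: s = (3 x1^2 + a) / (2 y1)
s = (3*4^2 + 2) / (2*4) mod 11 = 9
x3 = s^2 - 2 x1 mod 11 = 9^2 - 2*4 = 7
y3 = s (x1 - x3) - y1 mod 11 = 9 * (4 - 7) - 4 = 2

2P = (7, 2)


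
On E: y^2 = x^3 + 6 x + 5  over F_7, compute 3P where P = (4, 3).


k = 3 = 11_2 (binary, LSB first: 11)
Double-and-add from P = (4, 3):
  bit 0 = 1: acc = O + (4, 3) = (4, 3)
  bit 1 = 1: acc = (4, 3) + (3, 6) = (2, 5)

3P = (2, 5)


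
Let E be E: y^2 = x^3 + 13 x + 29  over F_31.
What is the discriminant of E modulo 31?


4 a^3 + 27 b^2 = 4*13^3 + 27*29^2 = 8788 + 22707 = 31495
Delta = -16 * (31495) = -503920
Delta mod 31 = 16

Delta = 16 (mod 31)


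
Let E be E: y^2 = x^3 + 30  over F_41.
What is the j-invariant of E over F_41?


Delta = -16(4 a^3 + 27 b^2) mod 41 = 3
-1728 * (4 a)^3 = -1728 * (4*0)^3 mod 41 = 0
j = 0 * 3^(-1) mod 41 = 0

j = 0 (mod 41)


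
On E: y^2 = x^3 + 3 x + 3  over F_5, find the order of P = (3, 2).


Compute successive multiples of P until we hit O:
  1P = (3, 2)
  2P = (4, 3)
  3P = (4, 2)
  4P = (3, 3)
  5P = O

ord(P) = 5


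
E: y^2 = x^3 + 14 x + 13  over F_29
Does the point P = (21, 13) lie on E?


Check whether y^2 = x^3 + 14 x + 13 (mod 29) for (x, y) = (21, 13).
LHS: y^2 = 13^2 mod 29 = 24
RHS: x^3 + 14 x + 13 = 21^3 + 14*21 + 13 mod 29 = 27
LHS != RHS

No, not on the curve


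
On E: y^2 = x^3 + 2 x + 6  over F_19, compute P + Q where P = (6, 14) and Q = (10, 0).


P != Q, so use the chord formula.
s = (y2 - y1) / (x2 - x1) = (5) / (4) mod 19 = 6
x3 = s^2 - x1 - x2 mod 19 = 6^2 - 6 - 10 = 1
y3 = s (x1 - x3) - y1 mod 19 = 6 * (6 - 1) - 14 = 16

P + Q = (1, 16)


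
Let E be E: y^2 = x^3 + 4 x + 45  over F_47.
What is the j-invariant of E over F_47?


Delta = -16(4 a^3 + 27 b^2) mod 47 = 4
-1728 * (4 a)^3 = -1728 * (4*4)^3 mod 47 = 30
j = 30 * 4^(-1) mod 47 = 31

j = 31 (mod 47)


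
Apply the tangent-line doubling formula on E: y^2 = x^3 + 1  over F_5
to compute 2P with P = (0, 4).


Doubling: s = (3 x1^2 + a) / (2 y1)
s = (3*0^2 + 0) / (2*4) mod 5 = 0
x3 = s^2 - 2 x1 mod 5 = 0^2 - 2*0 = 0
y3 = s (x1 - x3) - y1 mod 5 = 0 * (0 - 0) - 4 = 1

2P = (0, 1)


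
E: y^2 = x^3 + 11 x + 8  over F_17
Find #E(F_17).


For each x in F_17, count y with y^2 = x^3 + 11 x + 8 mod 17:
  x = 0: RHS = 8, y in [5, 12]  -> 2 point(s)
  x = 2: RHS = 4, y in [2, 15]  -> 2 point(s)
  x = 3: RHS = 0, y in [0]  -> 1 point(s)
  x = 5: RHS = 1, y in [1, 16]  -> 2 point(s)
  x = 6: RHS = 1, y in [1, 16]  -> 2 point(s)
  x = 8: RHS = 13, y in [8, 9]  -> 2 point(s)
  x = 10: RHS = 13, y in [8, 9]  -> 2 point(s)
  x = 11: RHS = 15, y in [7, 10]  -> 2 point(s)
  x = 12: RHS = 15, y in [7, 10]  -> 2 point(s)
  x = 13: RHS = 2, y in [6, 11]  -> 2 point(s)
  x = 14: RHS = 16, y in [4, 13]  -> 2 point(s)
  x = 16: RHS = 13, y in [8, 9]  -> 2 point(s)
Affine points: 23. Add the point at infinity: total = 24.

#E(F_17) = 24


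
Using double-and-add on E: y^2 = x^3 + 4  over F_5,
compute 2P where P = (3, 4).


k = 2 = 10_2 (binary, LSB first: 01)
Double-and-add from P = (3, 4):
  bit 0 = 0: acc unchanged = O
  bit 1 = 1: acc = O + (0, 3) = (0, 3)

2P = (0, 3)


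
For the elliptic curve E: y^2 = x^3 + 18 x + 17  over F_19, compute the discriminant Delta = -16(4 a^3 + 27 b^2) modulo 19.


4 a^3 + 27 b^2 = 4*18^3 + 27*17^2 = 23328 + 7803 = 31131
Delta = -16 * (31131) = -498096
Delta mod 19 = 8

Delta = 8 (mod 19)


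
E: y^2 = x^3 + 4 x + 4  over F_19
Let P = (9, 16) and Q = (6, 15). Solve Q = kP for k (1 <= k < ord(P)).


Enumerate multiples of P until we hit Q = (6, 15):
  1P = (9, 16)
  2P = (1, 3)
  3P = (6, 15)
Match found at i = 3.

k = 3


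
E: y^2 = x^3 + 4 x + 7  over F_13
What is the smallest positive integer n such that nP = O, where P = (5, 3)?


Compute successive multiples of P until we hit O:
  1P = (5, 3)
  2P = (7, 1)
  3P = (2, 7)
  4P = (2, 6)
  5P = (7, 12)
  6P = (5, 10)
  7P = O

ord(P) = 7


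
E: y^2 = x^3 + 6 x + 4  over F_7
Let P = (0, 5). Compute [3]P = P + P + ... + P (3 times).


k = 3 = 11_2 (binary, LSB first: 11)
Double-and-add from P = (0, 5):
  bit 0 = 1: acc = O + (0, 5) = (0, 5)
  bit 1 = 1: acc = (0, 5) + (4, 1) = (4, 6)

3P = (4, 6)


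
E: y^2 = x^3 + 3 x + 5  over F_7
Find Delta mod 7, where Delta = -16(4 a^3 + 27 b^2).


4 a^3 + 27 b^2 = 4*3^3 + 27*5^2 = 108 + 675 = 783
Delta = -16 * (783) = -12528
Delta mod 7 = 2

Delta = 2 (mod 7)


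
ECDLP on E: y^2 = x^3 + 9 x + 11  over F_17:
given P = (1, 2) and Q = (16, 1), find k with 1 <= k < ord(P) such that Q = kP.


Enumerate multiples of P until we hit Q = (16, 1):
  1P = (1, 2)
  2P = (7, 14)
  3P = (13, 8)
  4P = (16, 16)
  5P = (15, 11)
  6P = (10, 8)
  7P = (14, 12)
  8P = (4, 14)
  9P = (11, 9)
  10P = (6, 3)
  11P = (8, 0)
  12P = (6, 14)
  13P = (11, 8)
  14P = (4, 3)
  15P = (14, 5)
  16P = (10, 9)
  17P = (15, 6)
  18P = (16, 1)
Match found at i = 18.

k = 18


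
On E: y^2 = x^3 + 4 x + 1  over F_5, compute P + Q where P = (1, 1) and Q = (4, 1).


P != Q, so use the chord formula.
s = (y2 - y1) / (x2 - x1) = (0) / (3) mod 5 = 0
x3 = s^2 - x1 - x2 mod 5 = 0^2 - 1 - 4 = 0
y3 = s (x1 - x3) - y1 mod 5 = 0 * (1 - 0) - 1 = 4

P + Q = (0, 4)


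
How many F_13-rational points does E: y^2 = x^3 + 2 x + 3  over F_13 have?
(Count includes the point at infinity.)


For each x in F_13, count y with y^2 = x^3 + 2 x + 3 mod 13:
  x = 0: RHS = 3, y in [4, 9]  -> 2 point(s)
  x = 3: RHS = 10, y in [6, 7]  -> 2 point(s)
  x = 4: RHS = 10, y in [6, 7]  -> 2 point(s)
  x = 6: RHS = 10, y in [6, 7]  -> 2 point(s)
  x = 7: RHS = 9, y in [3, 10]  -> 2 point(s)
  x = 9: RHS = 9, y in [3, 10]  -> 2 point(s)
  x = 10: RHS = 9, y in [3, 10]  -> 2 point(s)
  x = 11: RHS = 4, y in [2, 11]  -> 2 point(s)
  x = 12: RHS = 0, y in [0]  -> 1 point(s)
Affine points: 17. Add the point at infinity: total = 18.

#E(F_13) = 18


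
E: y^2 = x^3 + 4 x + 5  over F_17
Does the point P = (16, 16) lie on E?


Check whether y^2 = x^3 + 4 x + 5 (mod 17) for (x, y) = (16, 16).
LHS: y^2 = 16^2 mod 17 = 1
RHS: x^3 + 4 x + 5 = 16^3 + 4*16 + 5 mod 17 = 0
LHS != RHS

No, not on the curve


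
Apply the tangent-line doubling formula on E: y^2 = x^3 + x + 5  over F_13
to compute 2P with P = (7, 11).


Doubling: s = (3 x1^2 + a) / (2 y1)
s = (3*7^2 + 1) / (2*11) mod 13 = 2
x3 = s^2 - 2 x1 mod 13 = 2^2 - 2*7 = 3
y3 = s (x1 - x3) - y1 mod 13 = 2 * (7 - 3) - 11 = 10

2P = (3, 10)


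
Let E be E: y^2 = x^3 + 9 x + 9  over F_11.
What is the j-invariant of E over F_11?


Delta = -16(4 a^3 + 27 b^2) mod 11 = 5
-1728 * (4 a)^3 = -1728 * (4*9)^3 mod 11 = 6
j = 6 * 5^(-1) mod 11 = 10

j = 10 (mod 11)


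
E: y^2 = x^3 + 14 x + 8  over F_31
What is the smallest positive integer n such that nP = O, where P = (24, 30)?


Compute successive multiples of P until we hit O:
  1P = (24, 30)
  2P = (23, 29)
  3P = (16, 9)
  4P = (10, 30)
  5P = (28, 1)
  6P = (18, 4)
  7P = (25, 7)
  8P = (15, 11)
  ... (continuing to 24P)
  24P = O

ord(P) = 24


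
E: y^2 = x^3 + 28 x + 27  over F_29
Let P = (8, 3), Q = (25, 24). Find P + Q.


P != Q, so use the chord formula.
s = (y2 - y1) / (x2 - x1) = (21) / (17) mod 29 = 20
x3 = s^2 - x1 - x2 mod 29 = 20^2 - 8 - 25 = 19
y3 = s (x1 - x3) - y1 mod 29 = 20 * (8 - 19) - 3 = 9

P + Q = (19, 9)


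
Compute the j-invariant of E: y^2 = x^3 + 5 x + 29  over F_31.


Delta = -16(4 a^3 + 27 b^2) mod 31 = 6
-1728 * (4 a)^3 = -1728 * (4*5)^3 mod 31 = 16
j = 16 * 6^(-1) mod 31 = 13

j = 13 (mod 31)


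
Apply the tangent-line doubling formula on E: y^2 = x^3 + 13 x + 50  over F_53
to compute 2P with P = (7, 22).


Doubling: s = (3 x1^2 + a) / (2 y1)
s = (3*7^2 + 13) / (2*22) mod 53 = 47
x3 = s^2 - 2 x1 mod 53 = 47^2 - 2*7 = 22
y3 = s (x1 - x3) - y1 mod 53 = 47 * (7 - 22) - 22 = 15

2P = (22, 15)


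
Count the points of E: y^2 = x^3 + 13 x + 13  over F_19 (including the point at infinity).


For each x in F_19, count y with y^2 = x^3 + 13 x + 13 mod 19:
  x = 2: RHS = 9, y in [3, 16]  -> 2 point(s)
  x = 9: RHS = 4, y in [2, 17]  -> 2 point(s)
  x = 11: RHS = 5, y in [9, 10]  -> 2 point(s)
  x = 12: RHS = 16, y in [4, 15]  -> 2 point(s)
  x = 13: RHS = 4, y in [2, 17]  -> 2 point(s)
  x = 15: RHS = 11, y in [7, 12]  -> 2 point(s)
  x = 16: RHS = 4, y in [2, 17]  -> 2 point(s)
  x = 17: RHS = 17, y in [6, 13]  -> 2 point(s)
Affine points: 16. Add the point at infinity: total = 17.

#E(F_19) = 17


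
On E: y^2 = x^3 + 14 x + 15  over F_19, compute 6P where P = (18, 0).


k = 6 = 110_2 (binary, LSB first: 011)
Double-and-add from P = (18, 0):
  bit 0 = 0: acc unchanged = O
  bit 1 = 1: acc = O + O = O
  bit 2 = 1: acc = O + O = O

6P = O


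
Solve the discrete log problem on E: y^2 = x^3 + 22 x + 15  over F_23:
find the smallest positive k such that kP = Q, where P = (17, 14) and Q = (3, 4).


Enumerate multiples of P until we hit Q = (3, 4):
  1P = (17, 14)
  2P = (21, 20)
  3P = (16, 22)
  4P = (8, 6)
  5P = (11, 22)
  6P = (7, 11)
  7P = (3, 4)
Match found at i = 7.

k = 7


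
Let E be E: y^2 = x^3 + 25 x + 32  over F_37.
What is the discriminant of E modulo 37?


4 a^3 + 27 b^2 = 4*25^3 + 27*32^2 = 62500 + 27648 = 90148
Delta = -16 * (90148) = -1442368
Delta mod 37 = 3

Delta = 3 (mod 37)


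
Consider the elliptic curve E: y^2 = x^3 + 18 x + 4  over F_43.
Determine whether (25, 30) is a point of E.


Check whether y^2 = x^3 + 18 x + 4 (mod 43) for (x, y) = (25, 30).
LHS: y^2 = 30^2 mod 43 = 40
RHS: x^3 + 18 x + 4 = 25^3 + 18*25 + 4 mod 43 = 40
LHS = RHS

Yes, on the curve


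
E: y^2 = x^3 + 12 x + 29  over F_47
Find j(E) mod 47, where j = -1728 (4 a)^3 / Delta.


Delta = -16(4 a^3 + 27 b^2) mod 47 = 44
-1728 * (4 a)^3 = -1728 * (4*12)^3 mod 47 = 11
j = 11 * 44^(-1) mod 47 = 12

j = 12 (mod 47)


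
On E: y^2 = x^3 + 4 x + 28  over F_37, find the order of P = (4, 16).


Compute successive multiples of P until we hit O:
  1P = (4, 16)
  2P = (1, 12)
  3P = (5, 32)
  4P = (25, 18)
  5P = (19, 9)
  6P = (18, 30)
  7P = (16, 9)
  8P = (14, 33)
  ... (continuing to 49P)
  49P = O

ord(P) = 49


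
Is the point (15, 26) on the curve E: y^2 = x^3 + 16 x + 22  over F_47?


Check whether y^2 = x^3 + 16 x + 22 (mod 47) for (x, y) = (15, 26).
LHS: y^2 = 26^2 mod 47 = 18
RHS: x^3 + 16 x + 22 = 15^3 + 16*15 + 22 mod 47 = 18
LHS = RHS

Yes, on the curve


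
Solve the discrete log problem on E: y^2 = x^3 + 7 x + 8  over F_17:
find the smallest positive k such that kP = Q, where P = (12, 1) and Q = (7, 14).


Enumerate multiples of P until we hit Q = (7, 14):
  1P = (12, 1)
  2P = (8, 10)
  3P = (1, 4)
  4P = (0, 5)
  5P = (7, 3)
  6P = (7, 14)
Match found at i = 6.

k = 6


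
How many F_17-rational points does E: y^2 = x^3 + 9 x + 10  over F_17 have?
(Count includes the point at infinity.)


For each x in F_17, count y with y^2 = x^3 + 9 x + 10 mod 17:
  x = 2: RHS = 2, y in [6, 11]  -> 2 point(s)
  x = 3: RHS = 13, y in [8, 9]  -> 2 point(s)
  x = 4: RHS = 8, y in [5, 12]  -> 2 point(s)
  x = 6: RHS = 8, y in [5, 12]  -> 2 point(s)
  x = 7: RHS = 8, y in [5, 12]  -> 2 point(s)
  x = 8: RHS = 16, y in [4, 13]  -> 2 point(s)
  x = 9: RHS = 4, y in [2, 15]  -> 2 point(s)
  x = 15: RHS = 1, y in [1, 16]  -> 2 point(s)
  x = 16: RHS = 0, y in [0]  -> 1 point(s)
Affine points: 17. Add the point at infinity: total = 18.

#E(F_17) = 18


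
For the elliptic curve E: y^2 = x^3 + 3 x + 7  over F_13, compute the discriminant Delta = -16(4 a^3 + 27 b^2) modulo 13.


4 a^3 + 27 b^2 = 4*3^3 + 27*7^2 = 108 + 1323 = 1431
Delta = -16 * (1431) = -22896
Delta mod 13 = 10

Delta = 10 (mod 13)


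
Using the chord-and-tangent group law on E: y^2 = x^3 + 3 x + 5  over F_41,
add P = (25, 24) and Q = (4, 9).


P != Q, so use the chord formula.
s = (y2 - y1) / (x2 - x1) = (26) / (20) mod 41 = 30
x3 = s^2 - x1 - x2 mod 41 = 30^2 - 25 - 4 = 10
y3 = s (x1 - x3) - y1 mod 41 = 30 * (25 - 10) - 24 = 16

P + Q = (10, 16)


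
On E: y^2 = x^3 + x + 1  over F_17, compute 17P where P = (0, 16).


k = 17 = 10001_2 (binary, LSB first: 10001)
Double-and-add from P = (0, 16):
  bit 0 = 1: acc = O + (0, 16) = (0, 16)
  bit 1 = 0: acc unchanged = (0, 16)
  bit 2 = 0: acc unchanged = (0, 16)
  bit 3 = 0: acc unchanged = (0, 16)
  bit 4 = 1: acc = (0, 16) + (13, 1) = (0, 1)

17P = (0, 1)


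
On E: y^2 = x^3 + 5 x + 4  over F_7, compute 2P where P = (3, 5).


Doubling: s = (3 x1^2 + a) / (2 y1)
s = (3*3^2 + 5) / (2*5) mod 7 = 6
x3 = s^2 - 2 x1 mod 7 = 6^2 - 2*3 = 2
y3 = s (x1 - x3) - y1 mod 7 = 6 * (3 - 2) - 5 = 1

2P = (2, 1)


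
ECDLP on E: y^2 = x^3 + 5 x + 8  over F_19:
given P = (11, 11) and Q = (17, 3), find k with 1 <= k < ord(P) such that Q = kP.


Enumerate multiples of P until we hit Q = (17, 3):
  1P = (11, 11)
  2P = (13, 16)
  3P = (6, 11)
  4P = (2, 8)
  5P = (4, 4)
  6P = (5, 14)
  7P = (8, 16)
  8P = (7, 14)
  9P = (17, 3)
Match found at i = 9.

k = 9


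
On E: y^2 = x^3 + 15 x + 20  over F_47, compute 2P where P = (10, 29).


Doubling: s = (3 x1^2 + a) / (2 y1)
s = (3*10^2 + 15) / (2*29) mod 47 = 3
x3 = s^2 - 2 x1 mod 47 = 3^2 - 2*10 = 36
y3 = s (x1 - x3) - y1 mod 47 = 3 * (10 - 36) - 29 = 34

2P = (36, 34)


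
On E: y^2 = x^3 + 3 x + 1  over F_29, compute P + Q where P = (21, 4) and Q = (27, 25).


P != Q, so use the chord formula.
s = (y2 - y1) / (x2 - x1) = (21) / (6) mod 29 = 18
x3 = s^2 - x1 - x2 mod 29 = 18^2 - 21 - 27 = 15
y3 = s (x1 - x3) - y1 mod 29 = 18 * (21 - 15) - 4 = 17

P + Q = (15, 17)


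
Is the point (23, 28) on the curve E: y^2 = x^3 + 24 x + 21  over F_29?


Check whether y^2 = x^3 + 24 x + 21 (mod 29) for (x, y) = (23, 28).
LHS: y^2 = 28^2 mod 29 = 1
RHS: x^3 + 24 x + 21 = 23^3 + 24*23 + 21 mod 29 = 9
LHS != RHS

No, not on the curve


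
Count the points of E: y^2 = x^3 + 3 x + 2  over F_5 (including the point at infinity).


For each x in F_5, count y with y^2 = x^3 + 3 x + 2 mod 5:
  x = 1: RHS = 1, y in [1, 4]  -> 2 point(s)
  x = 2: RHS = 1, y in [1, 4]  -> 2 point(s)
Affine points: 4. Add the point at infinity: total = 5.

#E(F_5) = 5


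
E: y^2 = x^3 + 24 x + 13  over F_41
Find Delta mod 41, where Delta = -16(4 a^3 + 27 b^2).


4 a^3 + 27 b^2 = 4*24^3 + 27*13^2 = 55296 + 4563 = 59859
Delta = -16 * (59859) = -957744
Delta mod 41 = 16

Delta = 16 (mod 41)


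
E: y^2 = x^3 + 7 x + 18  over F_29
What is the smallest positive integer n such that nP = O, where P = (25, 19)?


Compute successive multiples of P until we hit O:
  1P = (25, 19)
  2P = (21, 28)
  3P = (8, 8)
  4P = (20, 3)
  5P = (7, 27)
  6P = (4, 20)
  7P = (5, 27)
  8P = (27, 5)
  ... (continuing to 23P)
  23P = O

ord(P) = 23


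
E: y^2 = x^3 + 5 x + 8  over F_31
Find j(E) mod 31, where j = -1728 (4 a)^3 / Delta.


Delta = -16(4 a^3 + 27 b^2) mod 31 = 2
-1728 * (4 a)^3 = -1728 * (4*5)^3 mod 31 = 16
j = 16 * 2^(-1) mod 31 = 8

j = 8 (mod 31)


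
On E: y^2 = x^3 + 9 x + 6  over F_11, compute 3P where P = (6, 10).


k = 3 = 11_2 (binary, LSB first: 11)
Double-and-add from P = (6, 10):
  bit 0 = 1: acc = O + (6, 10) = (6, 10)
  bit 1 = 1: acc = (6, 10) + (3, 7) = (3, 4)

3P = (3, 4)


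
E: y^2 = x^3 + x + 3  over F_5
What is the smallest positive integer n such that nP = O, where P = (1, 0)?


Compute successive multiples of P until we hit O:
  1P = (1, 0)
  2P = O

ord(P) = 2


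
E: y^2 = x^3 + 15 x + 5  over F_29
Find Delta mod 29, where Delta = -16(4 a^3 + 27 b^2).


4 a^3 + 27 b^2 = 4*15^3 + 27*5^2 = 13500 + 675 = 14175
Delta = -16 * (14175) = -226800
Delta mod 29 = 9

Delta = 9 (mod 29)


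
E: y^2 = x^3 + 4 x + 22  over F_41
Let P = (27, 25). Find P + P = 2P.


Doubling: s = (3 x1^2 + a) / (2 y1)
s = (3*27^2 + 4) / (2*25) mod 41 = 2
x3 = s^2 - 2 x1 mod 41 = 2^2 - 2*27 = 32
y3 = s (x1 - x3) - y1 mod 41 = 2 * (27 - 32) - 25 = 6

2P = (32, 6)


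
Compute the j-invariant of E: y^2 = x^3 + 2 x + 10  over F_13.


Delta = -16(4 a^3 + 27 b^2) mod 13 = 7
-1728 * (4 a)^3 = -1728 * (4*2)^3 mod 13 = 5
j = 5 * 7^(-1) mod 13 = 10

j = 10 (mod 13)


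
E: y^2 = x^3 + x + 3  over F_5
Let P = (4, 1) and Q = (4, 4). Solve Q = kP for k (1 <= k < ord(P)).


Enumerate multiples of P until we hit Q = (4, 4):
  1P = (4, 1)
  2P = (1, 0)
  3P = (4, 4)
Match found at i = 3.

k = 3


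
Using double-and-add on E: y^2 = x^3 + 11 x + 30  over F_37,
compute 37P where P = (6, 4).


k = 37 = 100101_2 (binary, LSB first: 101001)
Double-and-add from P = (6, 4):
  bit 0 = 1: acc = O + (6, 4) = (6, 4)
  bit 1 = 0: acc unchanged = (6, 4)
  bit 2 = 1: acc = (6, 4) + (31, 9) = (3, 4)
  bit 3 = 0: acc unchanged = (3, 4)
  bit 4 = 0: acc unchanged = (3, 4)
  bit 5 = 1: acc = (3, 4) + (28, 4) = (6, 33)

37P = (6, 33)


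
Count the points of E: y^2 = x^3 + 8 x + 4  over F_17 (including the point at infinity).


For each x in F_17, count y with y^2 = x^3 + 8 x + 4 mod 17:
  x = 0: RHS = 4, y in [2, 15]  -> 2 point(s)
  x = 1: RHS = 13, y in [8, 9]  -> 2 point(s)
  x = 3: RHS = 4, y in [2, 15]  -> 2 point(s)
  x = 4: RHS = 15, y in [7, 10]  -> 2 point(s)
  x = 5: RHS = 16, y in [4, 13]  -> 2 point(s)
  x = 6: RHS = 13, y in [8, 9]  -> 2 point(s)
  x = 8: RHS = 2, y in [6, 11]  -> 2 point(s)
  x = 10: RHS = 13, y in [8, 9]  -> 2 point(s)
  x = 12: RHS = 9, y in [3, 14]  -> 2 point(s)
  x = 14: RHS = 4, y in [2, 15]  -> 2 point(s)
Affine points: 20. Add the point at infinity: total = 21.

#E(F_17) = 21


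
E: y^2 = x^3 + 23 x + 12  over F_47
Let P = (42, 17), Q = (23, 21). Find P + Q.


P != Q, so use the chord formula.
s = (y2 - y1) / (x2 - x1) = (4) / (28) mod 47 = 27
x3 = s^2 - x1 - x2 mod 47 = 27^2 - 42 - 23 = 6
y3 = s (x1 - x3) - y1 mod 47 = 27 * (42 - 6) - 17 = 15

P + Q = (6, 15)


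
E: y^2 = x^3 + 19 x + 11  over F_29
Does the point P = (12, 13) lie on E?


Check whether y^2 = x^3 + 19 x + 11 (mod 29) for (x, y) = (12, 13).
LHS: y^2 = 13^2 mod 29 = 24
RHS: x^3 + 19 x + 11 = 12^3 + 19*12 + 11 mod 29 = 24
LHS = RHS

Yes, on the curve


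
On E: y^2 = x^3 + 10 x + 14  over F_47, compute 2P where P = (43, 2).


Doubling: s = (3 x1^2 + a) / (2 y1)
s = (3*43^2 + 10) / (2*2) mod 47 = 38
x3 = s^2 - 2 x1 mod 47 = 38^2 - 2*43 = 42
y3 = s (x1 - x3) - y1 mod 47 = 38 * (43 - 42) - 2 = 36

2P = (42, 36)


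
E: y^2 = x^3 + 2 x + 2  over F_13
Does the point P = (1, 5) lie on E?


Check whether y^2 = x^3 + 2 x + 2 (mod 13) for (x, y) = (1, 5).
LHS: y^2 = 5^2 mod 13 = 12
RHS: x^3 + 2 x + 2 = 1^3 + 2*1 + 2 mod 13 = 5
LHS != RHS

No, not on the curve


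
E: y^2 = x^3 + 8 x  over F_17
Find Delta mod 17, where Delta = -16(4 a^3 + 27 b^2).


4 a^3 + 27 b^2 = 4*8^3 + 27*0^2 = 2048 + 0 = 2048
Delta = -16 * (2048) = -32768
Delta mod 17 = 8

Delta = 8 (mod 17)


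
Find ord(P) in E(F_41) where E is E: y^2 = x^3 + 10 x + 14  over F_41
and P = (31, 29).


Compute successive multiples of P until we hit O:
  1P = (31, 29)
  2P = (18, 32)
  3P = (2, 40)
  4P = (4, 6)
  5P = (11, 26)
  6P = (35, 36)
  7P = (37, 22)
  8P = (37, 19)
  ... (continuing to 15P)
  15P = O

ord(P) = 15


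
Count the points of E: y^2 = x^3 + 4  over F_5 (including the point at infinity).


For each x in F_5, count y with y^2 = x^3 + 0 x + 4 mod 5:
  x = 0: RHS = 4, y in [2, 3]  -> 2 point(s)
  x = 1: RHS = 0, y in [0]  -> 1 point(s)
  x = 3: RHS = 1, y in [1, 4]  -> 2 point(s)
Affine points: 5. Add the point at infinity: total = 6.

#E(F_5) = 6


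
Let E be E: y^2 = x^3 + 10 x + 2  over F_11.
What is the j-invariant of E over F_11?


Delta = -16(4 a^3 + 27 b^2) mod 11 = 8
-1728 * (4 a)^3 = -1728 * (4*10)^3 mod 11 = 9
j = 9 * 8^(-1) mod 11 = 8

j = 8 (mod 11)


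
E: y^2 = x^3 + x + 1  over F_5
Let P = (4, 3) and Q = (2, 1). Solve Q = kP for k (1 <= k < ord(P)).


Enumerate multiples of P until we hit Q = (2, 1):
  1P = (4, 3)
  2P = (3, 1)
  3P = (2, 1)
Match found at i = 3.

k = 3


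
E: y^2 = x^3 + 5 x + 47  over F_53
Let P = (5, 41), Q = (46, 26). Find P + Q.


P != Q, so use the chord formula.
s = (y2 - y1) / (x2 - x1) = (38) / (41) mod 53 = 41
x3 = s^2 - x1 - x2 mod 53 = 41^2 - 5 - 46 = 40
y3 = s (x1 - x3) - y1 mod 53 = 41 * (5 - 40) - 41 = 8

P + Q = (40, 8)


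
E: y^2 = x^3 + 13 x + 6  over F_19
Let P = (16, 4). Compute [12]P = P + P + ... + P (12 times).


k = 12 = 1100_2 (binary, LSB first: 0011)
Double-and-add from P = (16, 4):
  bit 0 = 0: acc unchanged = O
  bit 1 = 0: acc unchanged = O
  bit 2 = 1: acc = O + (1, 1) = (1, 1)
  bit 3 = 1: acc = (1, 1) + (5, 5) = (14, 5)

12P = (14, 5)


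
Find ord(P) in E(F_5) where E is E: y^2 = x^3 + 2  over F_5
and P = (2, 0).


Compute successive multiples of P until we hit O:
  1P = (2, 0)
  2P = O

ord(P) = 2


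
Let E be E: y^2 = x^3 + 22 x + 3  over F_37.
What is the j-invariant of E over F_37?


Delta = -16(4 a^3 + 27 b^2) mod 37 = 28
-1728 * (4 a)^3 = -1728 * (4*22)^3 mod 37 = 29
j = 29 * 28^(-1) mod 37 = 5

j = 5 (mod 37)


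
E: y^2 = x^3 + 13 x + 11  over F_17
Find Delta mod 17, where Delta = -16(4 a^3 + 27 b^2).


4 a^3 + 27 b^2 = 4*13^3 + 27*11^2 = 8788 + 3267 = 12055
Delta = -16 * (12055) = -192880
Delta mod 17 = 2

Delta = 2 (mod 17)


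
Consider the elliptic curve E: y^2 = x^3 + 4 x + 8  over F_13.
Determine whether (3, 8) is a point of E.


Check whether y^2 = x^3 + 4 x + 8 (mod 13) for (x, y) = (3, 8).
LHS: y^2 = 8^2 mod 13 = 12
RHS: x^3 + 4 x + 8 = 3^3 + 4*3 + 8 mod 13 = 8
LHS != RHS

No, not on the curve


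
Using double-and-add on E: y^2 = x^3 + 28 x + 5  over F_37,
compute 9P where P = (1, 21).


k = 9 = 1001_2 (binary, LSB first: 1001)
Double-and-add from P = (1, 21):
  bit 0 = 1: acc = O + (1, 21) = (1, 21)
  bit 1 = 0: acc unchanged = (1, 21)
  bit 2 = 0: acc unchanged = (1, 21)
  bit 3 = 1: acc = (1, 21) + (8, 1) = (12, 21)

9P = (12, 21)


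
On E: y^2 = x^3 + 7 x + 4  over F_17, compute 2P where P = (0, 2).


Doubling: s = (3 x1^2 + a) / (2 y1)
s = (3*0^2 + 7) / (2*2) mod 17 = 6
x3 = s^2 - 2 x1 mod 17 = 6^2 - 2*0 = 2
y3 = s (x1 - x3) - y1 mod 17 = 6 * (0 - 2) - 2 = 3

2P = (2, 3)


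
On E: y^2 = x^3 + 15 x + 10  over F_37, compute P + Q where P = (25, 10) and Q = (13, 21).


P != Q, so use the chord formula.
s = (y2 - y1) / (x2 - x1) = (11) / (25) mod 37 = 33
x3 = s^2 - x1 - x2 mod 37 = 33^2 - 25 - 13 = 15
y3 = s (x1 - x3) - y1 mod 37 = 33 * (25 - 15) - 10 = 24

P + Q = (15, 24)


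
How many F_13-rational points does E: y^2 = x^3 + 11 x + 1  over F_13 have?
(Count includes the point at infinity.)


For each x in F_13, count y with y^2 = x^3 + 11 x + 1 mod 13:
  x = 0: RHS = 1, y in [1, 12]  -> 2 point(s)
  x = 1: RHS = 0, y in [0]  -> 1 point(s)
  x = 3: RHS = 9, y in [3, 10]  -> 2 point(s)
  x = 5: RHS = 12, y in [5, 8]  -> 2 point(s)
  x = 6: RHS = 10, y in [6, 7]  -> 2 point(s)
  x = 8: RHS = 3, y in [4, 9]  -> 2 point(s)
  x = 9: RHS = 10, y in [6, 7]  -> 2 point(s)
  x = 11: RHS = 10, y in [6, 7]  -> 2 point(s)
Affine points: 15. Add the point at infinity: total = 16.

#E(F_13) = 16


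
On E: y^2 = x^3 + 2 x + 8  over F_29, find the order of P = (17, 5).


Compute successive multiples of P until we hit O:
  1P = (17, 5)
  2P = (4, 14)
  3P = (15, 7)
  4P = (27, 5)
  5P = (14, 24)
  6P = (22, 17)
  7P = (12, 7)
  8P = (28, 11)
  ... (continuing to 29P)
  29P = O

ord(P) = 29


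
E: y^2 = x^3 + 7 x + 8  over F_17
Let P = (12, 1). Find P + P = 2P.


Doubling: s = (3 x1^2 + a) / (2 y1)
s = (3*12^2 + 7) / (2*1) mod 17 = 7
x3 = s^2 - 2 x1 mod 17 = 7^2 - 2*12 = 8
y3 = s (x1 - x3) - y1 mod 17 = 7 * (12 - 8) - 1 = 10

2P = (8, 10)


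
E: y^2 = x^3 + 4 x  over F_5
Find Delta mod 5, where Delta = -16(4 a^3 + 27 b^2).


4 a^3 + 27 b^2 = 4*4^3 + 27*0^2 = 256 + 0 = 256
Delta = -16 * (256) = -4096
Delta mod 5 = 4

Delta = 4 (mod 5)


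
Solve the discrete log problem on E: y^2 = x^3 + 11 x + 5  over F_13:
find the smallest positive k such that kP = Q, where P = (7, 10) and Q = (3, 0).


Enumerate multiples of P until we hit Q = (3, 0):
  1P = (7, 10)
  2P = (2, 10)
  3P = (4, 3)
  4P = (6, 1)
  5P = (3, 0)
Match found at i = 5.

k = 5


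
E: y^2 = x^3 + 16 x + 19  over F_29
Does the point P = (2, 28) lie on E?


Check whether y^2 = x^3 + 16 x + 19 (mod 29) for (x, y) = (2, 28).
LHS: y^2 = 28^2 mod 29 = 1
RHS: x^3 + 16 x + 19 = 2^3 + 16*2 + 19 mod 29 = 1
LHS = RHS

Yes, on the curve


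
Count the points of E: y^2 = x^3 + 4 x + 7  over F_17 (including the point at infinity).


For each x in F_17, count y with y^2 = x^3 + 4 x + 7 mod 17:
  x = 4: RHS = 2, y in [6, 11]  -> 2 point(s)
  x = 5: RHS = 16, y in [4, 13]  -> 2 point(s)
  x = 6: RHS = 9, y in [3, 14]  -> 2 point(s)
  x = 7: RHS = 4, y in [2, 15]  -> 2 point(s)
  x = 12: RHS = 15, y in [7, 10]  -> 2 point(s)
  x = 14: RHS = 2, y in [6, 11]  -> 2 point(s)
  x = 15: RHS = 8, y in [5, 12]  -> 2 point(s)
  x = 16: RHS = 2, y in [6, 11]  -> 2 point(s)
Affine points: 16. Add the point at infinity: total = 17.

#E(F_17) = 17


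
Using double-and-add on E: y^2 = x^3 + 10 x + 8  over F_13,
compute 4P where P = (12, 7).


k = 4 = 100_2 (binary, LSB first: 001)
Double-and-add from P = (12, 7):
  bit 0 = 0: acc unchanged = O
  bit 1 = 0: acc unchanged = O
  bit 2 = 1: acc = O + (12, 6) = (12, 6)

4P = (12, 6)


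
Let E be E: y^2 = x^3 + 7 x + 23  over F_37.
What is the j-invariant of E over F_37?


Delta = -16(4 a^3 + 27 b^2) mod 37 = 10
-1728 * (4 a)^3 = -1728 * (4*7)^3 mod 37 = 10
j = 10 * 10^(-1) mod 37 = 1

j = 1 (mod 37)


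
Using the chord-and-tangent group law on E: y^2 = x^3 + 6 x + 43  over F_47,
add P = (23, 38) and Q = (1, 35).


P != Q, so use the chord formula.
s = (y2 - y1) / (x2 - x1) = (44) / (25) mod 47 = 45
x3 = s^2 - x1 - x2 mod 47 = 45^2 - 23 - 1 = 27
y3 = s (x1 - x3) - y1 mod 47 = 45 * (23 - 27) - 38 = 17

P + Q = (27, 17)


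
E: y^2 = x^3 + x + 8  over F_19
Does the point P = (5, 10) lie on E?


Check whether y^2 = x^3 + 1 x + 8 (mod 19) for (x, y) = (5, 10).
LHS: y^2 = 10^2 mod 19 = 5
RHS: x^3 + 1 x + 8 = 5^3 + 1*5 + 8 mod 19 = 5
LHS = RHS

Yes, on the curve


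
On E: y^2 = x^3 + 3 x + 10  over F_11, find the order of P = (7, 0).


Compute successive multiples of P until we hit O:
  1P = (7, 0)
  2P = O

ord(P) = 2


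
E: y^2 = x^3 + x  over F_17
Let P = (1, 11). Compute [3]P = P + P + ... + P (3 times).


k = 3 = 11_2 (binary, LSB first: 11)
Double-and-add from P = (1, 11):
  bit 0 = 1: acc = O + (1, 11) = (1, 11)
  bit 1 = 1: acc = (1, 11) + (0, 0) = (1, 6)

3P = (1, 6)


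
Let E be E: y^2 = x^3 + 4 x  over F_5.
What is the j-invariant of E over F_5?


Delta = -16(4 a^3 + 27 b^2) mod 5 = 4
-1728 * (4 a)^3 = -1728 * (4*4)^3 mod 5 = 2
j = 2 * 4^(-1) mod 5 = 3

j = 3 (mod 5)


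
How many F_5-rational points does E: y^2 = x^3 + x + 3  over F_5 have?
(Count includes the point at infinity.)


For each x in F_5, count y with y^2 = x^3 + 1 x + 3 mod 5:
  x = 1: RHS = 0, y in [0]  -> 1 point(s)
  x = 4: RHS = 1, y in [1, 4]  -> 2 point(s)
Affine points: 3. Add the point at infinity: total = 4.

#E(F_5) = 4


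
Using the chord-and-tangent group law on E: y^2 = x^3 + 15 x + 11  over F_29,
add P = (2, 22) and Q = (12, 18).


P != Q, so use the chord formula.
s = (y2 - y1) / (x2 - x1) = (25) / (10) mod 29 = 17
x3 = s^2 - x1 - x2 mod 29 = 17^2 - 2 - 12 = 14
y3 = s (x1 - x3) - y1 mod 29 = 17 * (2 - 14) - 22 = 6

P + Q = (14, 6)


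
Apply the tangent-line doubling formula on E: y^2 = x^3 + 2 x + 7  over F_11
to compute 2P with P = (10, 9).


Doubling: s = (3 x1^2 + a) / (2 y1)
s = (3*10^2 + 2) / (2*9) mod 11 = 7
x3 = s^2 - 2 x1 mod 11 = 7^2 - 2*10 = 7
y3 = s (x1 - x3) - y1 mod 11 = 7 * (10 - 7) - 9 = 1

2P = (7, 1)


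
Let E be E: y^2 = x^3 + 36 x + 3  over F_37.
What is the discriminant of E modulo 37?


4 a^3 + 27 b^2 = 4*36^3 + 27*3^2 = 186624 + 243 = 186867
Delta = -16 * (186867) = -2989872
Delta mod 37 = 24

Delta = 24 (mod 37)


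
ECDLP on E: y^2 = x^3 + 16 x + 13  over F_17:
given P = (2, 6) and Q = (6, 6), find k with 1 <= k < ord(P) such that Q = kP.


Enumerate multiples of P until we hit Q = (6, 6):
  1P = (2, 6)
  2P = (9, 6)
  3P = (6, 11)
  4P = (1, 8)
  5P = (1, 9)
  6P = (6, 6)
Match found at i = 6.

k = 6


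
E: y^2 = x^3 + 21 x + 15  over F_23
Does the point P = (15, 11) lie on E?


Check whether y^2 = x^3 + 21 x + 15 (mod 23) for (x, y) = (15, 11).
LHS: y^2 = 11^2 mod 23 = 6
RHS: x^3 + 21 x + 15 = 15^3 + 21*15 + 15 mod 23 = 2
LHS != RHS

No, not on the curve


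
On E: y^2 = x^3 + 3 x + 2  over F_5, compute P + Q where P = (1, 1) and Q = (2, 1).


P != Q, so use the chord formula.
s = (y2 - y1) / (x2 - x1) = (0) / (1) mod 5 = 0
x3 = s^2 - x1 - x2 mod 5 = 0^2 - 1 - 2 = 2
y3 = s (x1 - x3) - y1 mod 5 = 0 * (1 - 2) - 1 = 4

P + Q = (2, 4)


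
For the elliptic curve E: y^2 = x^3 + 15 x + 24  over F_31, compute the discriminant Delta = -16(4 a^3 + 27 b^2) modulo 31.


4 a^3 + 27 b^2 = 4*15^3 + 27*24^2 = 13500 + 15552 = 29052
Delta = -16 * (29052) = -464832
Delta mod 31 = 13

Delta = 13 (mod 31)


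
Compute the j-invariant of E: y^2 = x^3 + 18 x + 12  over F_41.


Delta = -16(4 a^3 + 27 b^2) mod 41 = 5
-1728 * (4 a)^3 = -1728 * (4*18)^3 mod 41 = 14
j = 14 * 5^(-1) mod 41 = 11

j = 11 (mod 41)


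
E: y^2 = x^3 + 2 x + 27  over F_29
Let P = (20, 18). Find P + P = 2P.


Doubling: s = (3 x1^2 + a) / (2 y1)
s = (3*20^2 + 2) / (2*18) mod 29 = 6
x3 = s^2 - 2 x1 mod 29 = 6^2 - 2*20 = 25
y3 = s (x1 - x3) - y1 mod 29 = 6 * (20 - 25) - 18 = 10

2P = (25, 10)


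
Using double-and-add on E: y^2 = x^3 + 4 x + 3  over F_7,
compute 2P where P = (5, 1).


k = 2 = 10_2 (binary, LSB first: 01)
Double-and-add from P = (5, 1):
  bit 0 = 0: acc unchanged = O
  bit 1 = 1: acc = O + (5, 6) = (5, 6)

2P = (5, 6)


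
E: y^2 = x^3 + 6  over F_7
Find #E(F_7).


For each x in F_7, count y with y^2 = x^3 + 0 x + 6 mod 7:
  x = 1: RHS = 0, y in [0]  -> 1 point(s)
  x = 2: RHS = 0, y in [0]  -> 1 point(s)
  x = 4: RHS = 0, y in [0]  -> 1 point(s)
Affine points: 3. Add the point at infinity: total = 4.

#E(F_7) = 4


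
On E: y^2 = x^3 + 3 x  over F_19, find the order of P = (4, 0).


Compute successive multiples of P until we hit O:
  1P = (4, 0)
  2P = O

ord(P) = 2


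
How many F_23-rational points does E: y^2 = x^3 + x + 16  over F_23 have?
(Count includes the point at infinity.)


For each x in F_23, count y with y^2 = x^3 + 1 x + 16 mod 23:
  x = 0: RHS = 16, y in [4, 19]  -> 2 point(s)
  x = 1: RHS = 18, y in [8, 15]  -> 2 point(s)
  x = 2: RHS = 3, y in [7, 16]  -> 2 point(s)
  x = 3: RHS = 0, y in [0]  -> 1 point(s)
  x = 5: RHS = 8, y in [10, 13]  -> 2 point(s)
  x = 6: RHS = 8, y in [10, 13]  -> 2 point(s)
  x = 9: RHS = 18, y in [8, 15]  -> 2 point(s)
  x = 11: RHS = 1, y in [1, 22]  -> 2 point(s)
  x = 12: RHS = 8, y in [10, 13]  -> 2 point(s)
  x = 13: RHS = 18, y in [8, 15]  -> 2 point(s)
  x = 15: RHS = 2, y in [5, 18]  -> 2 point(s)
  x = 17: RHS = 1, y in [1, 22]  -> 2 point(s)
  x = 18: RHS = 1, y in [1, 22]  -> 2 point(s)
  x = 20: RHS = 9, y in [3, 20]  -> 2 point(s)
  x = 21: RHS = 6, y in [11, 12]  -> 2 point(s)
Affine points: 29. Add the point at infinity: total = 30.

#E(F_23) = 30


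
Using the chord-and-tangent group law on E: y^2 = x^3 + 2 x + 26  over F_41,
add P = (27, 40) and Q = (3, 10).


P != Q, so use the chord formula.
s = (y2 - y1) / (x2 - x1) = (11) / (17) mod 41 = 32
x3 = s^2 - x1 - x2 mod 41 = 32^2 - 27 - 3 = 10
y3 = s (x1 - x3) - y1 mod 41 = 32 * (27 - 10) - 40 = 12

P + Q = (10, 12)


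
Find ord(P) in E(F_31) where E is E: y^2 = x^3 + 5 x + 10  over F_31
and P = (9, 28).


Compute successive multiples of P until we hit O:
  1P = (9, 28)
  2P = (13, 3)
  3P = (19, 19)
  4P = (19, 12)
  5P = (13, 28)
  6P = (9, 3)
  7P = O

ord(P) = 7


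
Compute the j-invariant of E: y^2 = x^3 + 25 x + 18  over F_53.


Delta = -16(4 a^3 + 27 b^2) mod 53 = 9
-1728 * (4 a)^3 = -1728 * (4*25)^3 mod 53 = 22
j = 22 * 9^(-1) mod 53 = 26

j = 26 (mod 53)


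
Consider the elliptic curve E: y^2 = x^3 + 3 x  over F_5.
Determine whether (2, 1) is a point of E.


Check whether y^2 = x^3 + 3 x + 0 (mod 5) for (x, y) = (2, 1).
LHS: y^2 = 1^2 mod 5 = 1
RHS: x^3 + 3 x + 0 = 2^3 + 3*2 + 0 mod 5 = 4
LHS != RHS

No, not on the curve


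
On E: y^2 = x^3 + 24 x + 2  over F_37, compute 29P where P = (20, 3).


k = 29 = 11101_2 (binary, LSB first: 10111)
Double-and-add from P = (20, 3):
  bit 0 = 1: acc = O + (20, 3) = (20, 3)
  bit 1 = 0: acc unchanged = (20, 3)
  bit 2 = 1: acc = (20, 3) + (31, 7) = (32, 33)
  bit 3 = 1: acc = (32, 33) + (5, 32) = (10, 24)
  bit 4 = 1: acc = (10, 24) + (24, 34) = (2, 24)

29P = (2, 24)


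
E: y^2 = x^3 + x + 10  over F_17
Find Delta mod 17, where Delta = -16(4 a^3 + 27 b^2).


4 a^3 + 27 b^2 = 4*1^3 + 27*10^2 = 4 + 2700 = 2704
Delta = -16 * (2704) = -43264
Delta mod 17 = 1

Delta = 1 (mod 17)


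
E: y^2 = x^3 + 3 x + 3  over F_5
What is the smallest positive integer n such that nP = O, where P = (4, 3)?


Compute successive multiples of P until we hit O:
  1P = (4, 3)
  2P = (3, 3)
  3P = (3, 2)
  4P = (4, 2)
  5P = O

ord(P) = 5


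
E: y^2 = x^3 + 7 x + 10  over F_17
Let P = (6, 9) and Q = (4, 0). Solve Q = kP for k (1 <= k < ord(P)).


Enumerate multiples of P until we hit Q = (4, 0):
  1P = (6, 9)
  2P = (4, 0)
Match found at i = 2.

k = 2


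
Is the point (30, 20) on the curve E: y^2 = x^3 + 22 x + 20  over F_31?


Check whether y^2 = x^3 + 22 x + 20 (mod 31) for (x, y) = (30, 20).
LHS: y^2 = 20^2 mod 31 = 28
RHS: x^3 + 22 x + 20 = 30^3 + 22*30 + 20 mod 31 = 28
LHS = RHS

Yes, on the curve


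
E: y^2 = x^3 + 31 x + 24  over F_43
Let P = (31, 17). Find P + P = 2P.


Doubling: s = (3 x1^2 + a) / (2 y1)
s = (3*31^2 + 31) / (2*17) mod 43 = 25
x3 = s^2 - 2 x1 mod 43 = 25^2 - 2*31 = 4
y3 = s (x1 - x3) - y1 mod 43 = 25 * (31 - 4) - 17 = 13

2P = (4, 13)


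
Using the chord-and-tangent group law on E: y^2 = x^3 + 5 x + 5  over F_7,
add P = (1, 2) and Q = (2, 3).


P != Q, so use the chord formula.
s = (y2 - y1) / (x2 - x1) = (1) / (1) mod 7 = 1
x3 = s^2 - x1 - x2 mod 7 = 1^2 - 1 - 2 = 5
y3 = s (x1 - x3) - y1 mod 7 = 1 * (1 - 5) - 2 = 1

P + Q = (5, 1)


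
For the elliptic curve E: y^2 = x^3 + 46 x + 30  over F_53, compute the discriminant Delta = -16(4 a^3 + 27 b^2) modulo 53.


4 a^3 + 27 b^2 = 4*46^3 + 27*30^2 = 389344 + 24300 = 413644
Delta = -16 * (413644) = -6618304
Delta mod 53 = 18

Delta = 18 (mod 53)


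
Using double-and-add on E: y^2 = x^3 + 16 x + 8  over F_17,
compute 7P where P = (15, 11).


k = 7 = 111_2 (binary, LSB first: 111)
Double-and-add from P = (15, 11):
  bit 0 = 1: acc = O + (15, 11) = (15, 11)
  bit 1 = 1: acc = (15, 11) + (0, 5) = (11, 11)
  bit 2 = 1: acc = (11, 11) + (8, 6) = (14, 1)

7P = (14, 1)


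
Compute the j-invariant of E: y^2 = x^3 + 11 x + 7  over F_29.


Delta = -16(4 a^3 + 27 b^2) mod 29 = 20
-1728 * (4 a)^3 = -1728 * (4*11)^3 mod 29 = 16
j = 16 * 20^(-1) mod 29 = 24

j = 24 (mod 29)


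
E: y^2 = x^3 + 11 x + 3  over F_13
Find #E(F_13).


For each x in F_13, count y with y^2 = x^3 + 11 x + 3 mod 13:
  x = 0: RHS = 3, y in [4, 9]  -> 2 point(s)
  x = 5: RHS = 1, y in [1, 12]  -> 2 point(s)
  x = 6: RHS = 12, y in [5, 8]  -> 2 point(s)
  x = 9: RHS = 12, y in [5, 8]  -> 2 point(s)
  x = 11: RHS = 12, y in [5, 8]  -> 2 point(s)
  x = 12: RHS = 4, y in [2, 11]  -> 2 point(s)
Affine points: 12. Add the point at infinity: total = 13.

#E(F_13) = 13
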